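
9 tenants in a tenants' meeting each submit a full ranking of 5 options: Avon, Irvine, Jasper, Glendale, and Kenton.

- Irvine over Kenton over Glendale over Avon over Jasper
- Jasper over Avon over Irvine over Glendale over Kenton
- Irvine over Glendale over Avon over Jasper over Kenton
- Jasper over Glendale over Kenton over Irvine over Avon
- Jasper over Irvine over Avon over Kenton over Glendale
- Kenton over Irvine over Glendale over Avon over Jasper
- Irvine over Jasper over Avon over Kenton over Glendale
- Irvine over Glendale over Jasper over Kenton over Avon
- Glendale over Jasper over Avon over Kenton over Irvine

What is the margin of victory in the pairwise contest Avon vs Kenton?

Ballots ranking Avon above Kenton: 5.
Ballots ranking Kenton above Avon: 4.
Avon wins 5–4, a margin of 1.

1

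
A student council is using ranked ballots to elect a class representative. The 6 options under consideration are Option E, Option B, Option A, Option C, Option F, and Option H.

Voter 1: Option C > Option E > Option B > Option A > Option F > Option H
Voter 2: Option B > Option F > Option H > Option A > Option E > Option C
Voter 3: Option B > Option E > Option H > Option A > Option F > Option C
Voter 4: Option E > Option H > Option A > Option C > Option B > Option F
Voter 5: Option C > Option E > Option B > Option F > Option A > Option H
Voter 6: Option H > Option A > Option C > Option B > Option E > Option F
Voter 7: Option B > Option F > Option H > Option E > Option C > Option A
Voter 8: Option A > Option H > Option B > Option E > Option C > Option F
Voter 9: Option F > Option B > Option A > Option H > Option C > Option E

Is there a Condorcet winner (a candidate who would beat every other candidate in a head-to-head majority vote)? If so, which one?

Head-to-head results (9 voters total):
Option E vs Option B: Option B wins 6–3.
Option E vs Option A: Option E wins 5–4.
Option E vs Option C: Option E wins 5–4.
Option E vs Option F: Option E wins 6–3.
Option E vs Option H: Option H wins 5–4.
Option B vs Option A: Option B wins 6–3.
Option B vs Option C: Option B wins 5–4.
Option B vs Option F: Option B wins 8–1.
Option B vs Option H: Option B wins 6–3.
Option A vs Option C: Option A wins 6–3.
Option A vs Option F: Option A wins 5–4.
Option A vs Option H: Option H wins 5–4.
Option C vs Option F: Option C wins 5–4.
Option C vs Option H: Option H wins 7–2.
Option F vs Option H: Option F wins 5–4.
Option B beats each rival — Option E (6–3), Option A (6–3), Option C (5–4), Option F (8–1), Option H (6–3) — so Option B is the Condorcet winner.

Option B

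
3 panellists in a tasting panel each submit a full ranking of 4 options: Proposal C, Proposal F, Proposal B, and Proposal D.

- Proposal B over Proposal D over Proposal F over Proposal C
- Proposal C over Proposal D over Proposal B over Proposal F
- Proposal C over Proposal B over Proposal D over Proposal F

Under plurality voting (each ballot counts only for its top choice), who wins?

First-place vote totals:
  Proposal C: 2
  Proposal F: 0
  Proposal B: 1
  Proposal D: 0
Proposal C has the most first-place votes.

Proposal C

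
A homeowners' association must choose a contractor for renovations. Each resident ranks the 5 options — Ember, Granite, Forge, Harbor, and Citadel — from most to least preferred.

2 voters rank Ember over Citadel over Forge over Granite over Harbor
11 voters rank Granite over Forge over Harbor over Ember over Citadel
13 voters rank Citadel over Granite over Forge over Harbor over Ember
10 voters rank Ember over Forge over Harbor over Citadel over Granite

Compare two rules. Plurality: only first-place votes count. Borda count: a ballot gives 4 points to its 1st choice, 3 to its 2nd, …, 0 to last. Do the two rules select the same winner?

Plurality first-place counts: Ember 12, Granite 11, Forge 0, Harbor 0, Citadel 13 → Citadel.
Borda totals: Ember 59, Granite 85, Forge 93, Harbor 55, Citadel 68 → Forge.
The two rules disagree: plurality picks Citadel, Borda picks Forge.

No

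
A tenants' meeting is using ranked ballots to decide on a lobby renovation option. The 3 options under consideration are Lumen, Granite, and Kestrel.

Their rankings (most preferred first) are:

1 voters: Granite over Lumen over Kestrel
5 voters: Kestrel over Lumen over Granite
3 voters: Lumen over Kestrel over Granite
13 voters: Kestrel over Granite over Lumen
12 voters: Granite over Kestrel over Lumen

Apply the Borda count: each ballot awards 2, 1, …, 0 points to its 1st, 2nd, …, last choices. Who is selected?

Kestrel

Borda scores:
  Lumen: 1 + 5·1 + 3·2 + 13·0 + 12·0 = 12
  Granite: 2 + 5·0 + 3·0 + 13·1 + 12·2 = 39
  Kestrel: 0 + 5·2 + 3·1 + 13·2 + 12·1 = 51
Kestrel has the highest total.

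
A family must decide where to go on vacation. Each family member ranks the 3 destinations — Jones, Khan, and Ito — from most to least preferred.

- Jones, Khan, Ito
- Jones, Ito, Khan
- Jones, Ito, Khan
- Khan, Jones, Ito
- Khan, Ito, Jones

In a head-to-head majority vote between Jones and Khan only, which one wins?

Ballots ranking Jones above Khan: 3.
Ballots ranking Khan above Jones: 2.
Jones wins the head-to-head, 3–2.

Jones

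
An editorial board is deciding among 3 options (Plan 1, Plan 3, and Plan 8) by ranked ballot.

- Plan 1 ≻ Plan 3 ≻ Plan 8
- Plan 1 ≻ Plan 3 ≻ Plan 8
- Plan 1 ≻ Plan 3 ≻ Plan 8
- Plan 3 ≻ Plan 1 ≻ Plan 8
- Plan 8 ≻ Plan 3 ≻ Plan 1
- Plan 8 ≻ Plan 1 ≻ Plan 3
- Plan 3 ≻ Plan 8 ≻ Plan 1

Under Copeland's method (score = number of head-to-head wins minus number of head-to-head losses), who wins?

Plan 1

Pairwise results:
  Plan 1 vs Plan 3: Plan 1 wins 4–3.
  Plan 1 vs Plan 8: Plan 1 wins 4–3.
  Plan 3 vs Plan 8: Plan 3 wins 5–2.
Copeland scores (wins − losses):
  Plan 1: 2 − 0 = 2
  Plan 3: 1 − 1 = 0
  Plan 8: 0 − 2 = -2
Plan 1 has the best Copeland score.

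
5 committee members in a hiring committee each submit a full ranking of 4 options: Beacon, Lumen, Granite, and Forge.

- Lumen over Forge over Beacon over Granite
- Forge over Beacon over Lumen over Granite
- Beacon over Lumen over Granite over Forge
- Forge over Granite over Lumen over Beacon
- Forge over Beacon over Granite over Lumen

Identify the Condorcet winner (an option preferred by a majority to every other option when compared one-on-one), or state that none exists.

Forge

Head-to-head results (5 voters total):
Beacon vs Lumen: Beacon wins 3–2.
Beacon vs Granite: Beacon wins 4–1.
Beacon vs Forge: Forge wins 4–1.
Lumen vs Granite: Lumen wins 3–2.
Lumen vs Forge: Forge wins 3–2.
Granite vs Forge: Forge wins 4–1.
Forge beats each rival — Beacon (4–1), Lumen (3–2), Granite (4–1) — so Forge is the Condorcet winner.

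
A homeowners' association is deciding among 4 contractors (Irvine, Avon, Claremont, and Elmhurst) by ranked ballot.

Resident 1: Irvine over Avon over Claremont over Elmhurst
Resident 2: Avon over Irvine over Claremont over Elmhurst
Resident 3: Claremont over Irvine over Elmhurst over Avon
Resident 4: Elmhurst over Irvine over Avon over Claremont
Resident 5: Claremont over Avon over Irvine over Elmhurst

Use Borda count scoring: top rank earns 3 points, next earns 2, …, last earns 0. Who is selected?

Irvine

Borda scores:
  Irvine: 3 + 2 + 2 + 2 + 1 = 10
  Avon: 2 + 3 + 0 + 1 + 2 = 8
  Claremont: 1 + 1 + 3 + 0 + 3 = 8
  Elmhurst: 0 + 0 + 1 + 3 + 0 = 4
Irvine has the highest total.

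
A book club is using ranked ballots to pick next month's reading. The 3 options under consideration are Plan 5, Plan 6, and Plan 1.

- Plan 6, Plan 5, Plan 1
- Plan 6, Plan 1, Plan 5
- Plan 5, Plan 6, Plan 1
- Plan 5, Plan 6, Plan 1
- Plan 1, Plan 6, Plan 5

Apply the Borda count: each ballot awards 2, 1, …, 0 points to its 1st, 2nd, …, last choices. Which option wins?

Plan 6

Borda scores:
  Plan 5: 1 + 0 + 2 + 2 + 0 = 5
  Plan 6: 2 + 2 + 1 + 1 + 1 = 7
  Plan 1: 0 + 1 + 0 + 0 + 2 = 3
Plan 6 has the highest total.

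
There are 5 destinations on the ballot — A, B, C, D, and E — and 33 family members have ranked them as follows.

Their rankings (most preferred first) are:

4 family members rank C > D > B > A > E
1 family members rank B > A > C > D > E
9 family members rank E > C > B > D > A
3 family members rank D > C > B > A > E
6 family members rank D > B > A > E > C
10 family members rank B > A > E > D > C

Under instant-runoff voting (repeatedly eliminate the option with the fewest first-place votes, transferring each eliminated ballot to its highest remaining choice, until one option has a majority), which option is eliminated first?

A

Round 1: B 11, D 9, E 9, C 4, A 0. A has the fewest and is eliminated.
Round 2: B 11, D 9, E 9, C 4. C has the fewest and is eliminated.
Round 3: D 13, B 11, E 9. E has the fewest and is eliminated.
Round 4: B 20, D 13. B has a majority.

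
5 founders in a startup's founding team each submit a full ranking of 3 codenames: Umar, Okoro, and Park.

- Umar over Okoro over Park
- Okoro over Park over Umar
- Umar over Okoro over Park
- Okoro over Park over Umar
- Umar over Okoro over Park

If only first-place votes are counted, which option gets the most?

Umar

First-place vote totals:
  Umar: 3
  Okoro: 2
  Park: 0
Umar has the most first-place votes.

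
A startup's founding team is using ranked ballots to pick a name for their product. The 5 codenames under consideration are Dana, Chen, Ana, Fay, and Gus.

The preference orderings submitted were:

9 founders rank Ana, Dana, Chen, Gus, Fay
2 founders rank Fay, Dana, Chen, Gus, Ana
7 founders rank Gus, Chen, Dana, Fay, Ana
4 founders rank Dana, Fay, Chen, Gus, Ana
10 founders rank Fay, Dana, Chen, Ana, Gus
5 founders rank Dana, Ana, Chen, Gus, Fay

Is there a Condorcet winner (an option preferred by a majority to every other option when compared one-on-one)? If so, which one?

Dana

Head-to-head results (37 voters total):
Dana vs Chen: Dana wins 30–7.
Dana vs Ana: Dana wins 28–9.
Dana vs Fay: Dana wins 25–12.
Dana vs Gus: Dana wins 30–7.
Chen vs Ana: Chen wins 23–14.
Chen vs Fay: Chen wins 21–16.
Chen vs Gus: Chen wins 30–7.
Ana vs Fay: Fay wins 23–14.
Ana vs Gus: Ana wins 24–13.
Fay vs Gus: Gus wins 21–16.
Dana beats each rival — Chen (30–7), Ana (28–9), Fay (25–12), Gus (30–7) — so Dana is the Condorcet winner.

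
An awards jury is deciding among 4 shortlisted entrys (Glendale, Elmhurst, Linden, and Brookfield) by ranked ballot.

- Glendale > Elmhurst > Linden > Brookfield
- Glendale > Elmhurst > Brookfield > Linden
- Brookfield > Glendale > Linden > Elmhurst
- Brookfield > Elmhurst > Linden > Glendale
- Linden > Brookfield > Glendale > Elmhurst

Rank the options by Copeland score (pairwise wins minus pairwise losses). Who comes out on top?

Brookfield

Pairwise results:
  Glendale vs Elmhurst: Glendale wins 4–1.
  Glendale vs Linden: Glendale wins 3–2.
  Glendale vs Brookfield: Brookfield wins 3–2.
  Elmhurst vs Linden: Elmhurst wins 3–2.
  Elmhurst vs Brookfield: Brookfield wins 3–2.
  Linden vs Brookfield: Brookfield wins 3–2.
Copeland scores (wins − losses):
  Glendale: 2 − 1 = 1
  Elmhurst: 1 − 2 = -1
  Linden: 0 − 3 = -3
  Brookfield: 3 − 0 = 3
Brookfield has the best Copeland score.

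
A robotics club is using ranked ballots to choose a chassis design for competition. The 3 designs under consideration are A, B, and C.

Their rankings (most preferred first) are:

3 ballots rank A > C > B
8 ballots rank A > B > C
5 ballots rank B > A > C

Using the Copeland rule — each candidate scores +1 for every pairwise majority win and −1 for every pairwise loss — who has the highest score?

A

Pairwise results:
  A vs B: A wins 11–5.
  A vs C: A wins 16–0.
  B vs C: B wins 13–3.
Copeland scores (wins − losses):
  A: 2 − 0 = 2
  B: 1 − 1 = 0
  C: 0 − 2 = -2
A has the best Copeland score.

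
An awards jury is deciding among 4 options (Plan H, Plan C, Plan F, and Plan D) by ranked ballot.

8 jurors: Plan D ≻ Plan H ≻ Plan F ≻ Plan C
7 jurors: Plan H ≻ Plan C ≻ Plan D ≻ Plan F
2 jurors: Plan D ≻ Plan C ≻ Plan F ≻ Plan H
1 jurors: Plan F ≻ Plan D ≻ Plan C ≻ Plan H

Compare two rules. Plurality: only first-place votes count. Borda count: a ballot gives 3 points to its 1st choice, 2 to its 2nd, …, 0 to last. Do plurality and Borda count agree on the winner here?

Plurality first-place counts: Plan H 7, Plan C 0, Plan F 1, Plan D 10 → Plan D.
Borda totals: Plan H 37, Plan C 19, Plan F 13, Plan D 39 → Plan D.
The two rules agree on Plan D.

Yes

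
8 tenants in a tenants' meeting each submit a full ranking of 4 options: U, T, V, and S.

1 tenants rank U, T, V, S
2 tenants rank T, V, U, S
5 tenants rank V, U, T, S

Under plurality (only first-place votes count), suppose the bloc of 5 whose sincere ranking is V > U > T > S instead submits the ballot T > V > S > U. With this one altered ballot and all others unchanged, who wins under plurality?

T

First-place totals with the altered ballot: U 1, T 7, V 0, S 0.
The switch changes the winner from V to T.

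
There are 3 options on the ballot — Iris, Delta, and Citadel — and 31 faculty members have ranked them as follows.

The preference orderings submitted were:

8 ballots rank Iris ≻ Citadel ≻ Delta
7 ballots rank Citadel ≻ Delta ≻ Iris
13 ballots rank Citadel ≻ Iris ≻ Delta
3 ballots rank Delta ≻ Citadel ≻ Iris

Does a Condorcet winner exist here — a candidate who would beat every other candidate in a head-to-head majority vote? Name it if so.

Head-to-head results (31 voters total):
Iris vs Delta: Iris wins 21–10.
Iris vs Citadel: Citadel wins 23–8.
Delta vs Citadel: Citadel wins 28–3.
Citadel beats each rival — Iris (23–8), Delta (28–3) — so Citadel is the Condorcet winner.

Citadel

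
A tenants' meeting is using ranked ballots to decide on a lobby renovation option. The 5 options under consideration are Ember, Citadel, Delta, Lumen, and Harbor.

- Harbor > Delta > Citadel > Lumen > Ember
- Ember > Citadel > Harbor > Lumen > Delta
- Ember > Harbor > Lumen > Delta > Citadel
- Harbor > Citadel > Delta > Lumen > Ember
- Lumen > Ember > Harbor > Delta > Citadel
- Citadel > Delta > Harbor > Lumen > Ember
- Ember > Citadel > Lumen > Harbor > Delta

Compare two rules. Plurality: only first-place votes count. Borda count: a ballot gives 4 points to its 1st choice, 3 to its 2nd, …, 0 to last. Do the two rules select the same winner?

Plurality first-place counts: Ember 3, Citadel 1, Delta 0, Lumen 1, Harbor 2 → Ember.
Borda totals: Ember 15, Citadel 15, Delta 10, Lumen 12, Harbor 18 → Harbor.
The two rules disagree: plurality picks Ember, Borda picks Harbor.

No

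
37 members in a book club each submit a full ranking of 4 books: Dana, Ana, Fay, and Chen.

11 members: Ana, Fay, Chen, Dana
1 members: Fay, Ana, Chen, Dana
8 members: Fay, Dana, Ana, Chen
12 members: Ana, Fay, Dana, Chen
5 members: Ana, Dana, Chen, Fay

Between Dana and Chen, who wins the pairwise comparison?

Dana

Ballots ranking Dana above Chen: 8+12+5 = 25.
Ballots ranking Chen above Dana: 11+1 = 12.
Dana wins the head-to-head, 25–12.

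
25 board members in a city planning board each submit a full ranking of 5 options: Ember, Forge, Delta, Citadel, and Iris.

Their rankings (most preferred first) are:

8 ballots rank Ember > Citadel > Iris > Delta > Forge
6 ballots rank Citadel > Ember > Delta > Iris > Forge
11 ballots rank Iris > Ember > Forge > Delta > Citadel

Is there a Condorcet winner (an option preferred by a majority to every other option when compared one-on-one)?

Head-to-head results (25 voters total):
Ember vs Forge: Ember wins 25–0.
Ember vs Delta: Ember wins 25–0.
Ember vs Citadel: Ember wins 19–6.
Ember vs Iris: Ember wins 14–11.
Forge vs Delta: Delta wins 14–11.
Forge vs Citadel: Citadel wins 14–11.
Forge vs Iris: Iris wins 25–0.
Delta vs Citadel: Citadel wins 14–11.
Delta vs Iris: Iris wins 19–6.
Citadel vs Iris: Citadel wins 14–11.
Ember beats each rival — Forge (25–0), Delta (25–0), Citadel (19–6), Iris (14–11) — so Ember is the Condorcet winner.

Yes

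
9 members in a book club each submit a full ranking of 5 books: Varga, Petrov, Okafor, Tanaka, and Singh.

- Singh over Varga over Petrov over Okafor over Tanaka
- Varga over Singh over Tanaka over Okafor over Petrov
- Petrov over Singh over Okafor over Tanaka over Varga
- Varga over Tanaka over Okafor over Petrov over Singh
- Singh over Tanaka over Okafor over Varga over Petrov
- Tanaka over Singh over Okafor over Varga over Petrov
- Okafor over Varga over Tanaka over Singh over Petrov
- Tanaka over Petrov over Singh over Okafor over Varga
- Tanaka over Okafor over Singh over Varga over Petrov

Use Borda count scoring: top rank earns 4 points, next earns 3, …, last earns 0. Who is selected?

Tanaka

Borda scores:
  Varga: 3 + 4 + 0 + 4 + 1 + 1 + 3 + 0 + 1 = 17
  Petrov: 2 + 0 + 4 + 1 + 0 + 0 + 0 + 3 + 0 = 10
  Okafor: 1 + 1 + 2 + 2 + 2 + 2 + 4 + 1 + 3 = 18
  Tanaka: 0 + 2 + 1 + 3 + 3 + 4 + 2 + 4 + 4 = 23
  Singh: 4 + 3 + 3 + 0 + 4 + 3 + 1 + 2 + 2 = 22
Tanaka has the highest total.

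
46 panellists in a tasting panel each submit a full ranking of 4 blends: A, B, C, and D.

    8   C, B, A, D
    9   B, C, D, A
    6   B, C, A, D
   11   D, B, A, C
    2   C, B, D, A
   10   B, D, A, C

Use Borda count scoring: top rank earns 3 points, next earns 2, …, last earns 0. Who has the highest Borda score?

B

Borda scores:
  A: 8·1 + 9·0 + 6·1 + 11·1 + 2·0 + 10·1 = 35
  B: 8·2 + 9·3 + 6·3 + 11·2 + 2·2 + 10·3 = 117
  C: 8·3 + 9·2 + 6·2 + 11·0 + 2·3 + 10·0 = 60
  D: 8·0 + 9·1 + 6·0 + 11·3 + 2·1 + 10·2 = 64
B has the highest total.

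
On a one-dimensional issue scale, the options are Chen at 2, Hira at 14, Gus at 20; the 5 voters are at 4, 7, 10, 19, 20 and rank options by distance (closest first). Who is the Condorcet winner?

With single-peaked preferences on a line, the Condorcet winner is the candidate closest to the median voter.
The median voter (position 10) is closest to Hira at 14.
Check: Hira vs Gus — voters closer to Hira: 3 of 5.

Hira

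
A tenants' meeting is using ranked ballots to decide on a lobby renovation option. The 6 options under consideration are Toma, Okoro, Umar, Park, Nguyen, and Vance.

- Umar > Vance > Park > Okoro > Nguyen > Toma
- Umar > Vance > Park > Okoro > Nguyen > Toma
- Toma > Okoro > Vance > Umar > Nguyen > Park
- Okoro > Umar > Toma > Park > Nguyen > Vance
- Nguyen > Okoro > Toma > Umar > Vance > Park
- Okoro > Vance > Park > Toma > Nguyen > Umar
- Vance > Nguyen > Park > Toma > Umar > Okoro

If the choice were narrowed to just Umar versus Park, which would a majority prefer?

Umar

Ballots ranking Umar above Park: 5.
Ballots ranking Park above Umar: 2.
Umar wins the head-to-head, 5–2.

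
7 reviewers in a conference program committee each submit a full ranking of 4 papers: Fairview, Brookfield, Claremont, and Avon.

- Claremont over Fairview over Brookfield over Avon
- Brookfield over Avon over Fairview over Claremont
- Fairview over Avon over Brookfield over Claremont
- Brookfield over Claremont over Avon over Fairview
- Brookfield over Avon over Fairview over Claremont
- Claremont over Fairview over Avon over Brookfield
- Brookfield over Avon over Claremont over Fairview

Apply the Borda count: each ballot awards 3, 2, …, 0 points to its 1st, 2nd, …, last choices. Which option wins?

Borda scores:
  Fairview: 2 + 1 + 3 + 0 + 1 + 2 + 0 = 9
  Brookfield: 1 + 3 + 1 + 3 + 3 + 0 + 3 = 14
  Claremont: 3 + 0 + 0 + 2 + 0 + 3 + 1 = 9
  Avon: 0 + 2 + 2 + 1 + 2 + 1 + 2 = 10
Brookfield has the highest total.

Brookfield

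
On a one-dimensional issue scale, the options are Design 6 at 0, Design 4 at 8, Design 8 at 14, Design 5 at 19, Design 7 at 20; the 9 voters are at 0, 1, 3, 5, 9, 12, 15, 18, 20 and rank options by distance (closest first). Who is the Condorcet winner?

Design 4

With single-peaked preferences on a line, the Condorcet winner is the candidate closest to the median voter.
The median voter (position 9) is closest to Design 4 at 8.
Check: Design 4 vs Design 8 — voters closer to Design 4: 5 of 9.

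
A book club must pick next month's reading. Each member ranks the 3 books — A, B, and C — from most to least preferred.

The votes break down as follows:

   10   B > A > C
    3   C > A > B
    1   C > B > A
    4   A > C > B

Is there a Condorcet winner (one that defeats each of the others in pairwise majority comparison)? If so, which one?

B

Head-to-head results (18 voters total):
A vs B: B wins 11–7.
A vs C: A wins 14–4.
B vs C: B wins 10–8.
B beats each rival — A (11–7), C (10–8) — so B is the Condorcet winner.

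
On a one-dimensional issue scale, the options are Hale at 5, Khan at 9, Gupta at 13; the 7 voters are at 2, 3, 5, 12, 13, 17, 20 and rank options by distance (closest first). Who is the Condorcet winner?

With single-peaked preferences on a line, the Condorcet winner is the candidate closest to the median voter.
The median voter (position 12) is closest to Gupta at 13.
Check: Gupta vs Hale — voters closer to Gupta: 4 of 7.

Gupta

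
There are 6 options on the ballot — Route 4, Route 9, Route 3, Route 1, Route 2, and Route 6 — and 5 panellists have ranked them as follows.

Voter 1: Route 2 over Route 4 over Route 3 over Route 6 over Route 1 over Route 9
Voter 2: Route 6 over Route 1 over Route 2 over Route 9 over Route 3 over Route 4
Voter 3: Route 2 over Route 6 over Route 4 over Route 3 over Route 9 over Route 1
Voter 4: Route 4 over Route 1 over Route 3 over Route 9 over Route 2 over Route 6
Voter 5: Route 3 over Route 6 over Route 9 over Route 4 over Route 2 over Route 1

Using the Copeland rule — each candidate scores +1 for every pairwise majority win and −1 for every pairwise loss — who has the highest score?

Route 2

Pairwise results:
  Route 4 vs Route 9: Route 4 wins 3–2.
  Route 4 vs Route 3: Route 4 wins 3–2.
  Route 4 vs Route 1: Route 4 wins 4–1.
  Route 4 vs Route 2: Route 2 wins 3–2.
  Route 4 vs Route 6: Route 6 wins 3–2.
  Route 9 vs Route 3: Route 3 wins 4–1.
  Route 9 vs Route 1: Route 1 wins 3–2.
  Route 9 vs Route 2: Route 2 wins 3–2.
  Route 9 vs Route 6: Route 6 wins 4–1.
  Route 3 vs Route 1: Route 3 wins 3–2.
  Route 3 vs Route 2: Route 2 wins 3–2.
  Route 3 vs Route 6: Route 3 wins 3–2.
  Route 1 vs Route 2: Route 2 wins 3–2.
  Route 1 vs Route 6: Route 6 wins 4–1.
  Route 2 vs Route 6: Route 2 wins 3–2.
Copeland scores (wins − losses):
  Route 4: 3 − 2 = 1
  Route 9: 0 − 5 = -5
  Route 3: 3 − 2 = 1
  Route 1: 1 − 4 = -3
  Route 2: 5 − 0 = 5
  Route 6: 3 − 2 = 1
Route 2 has the best Copeland score.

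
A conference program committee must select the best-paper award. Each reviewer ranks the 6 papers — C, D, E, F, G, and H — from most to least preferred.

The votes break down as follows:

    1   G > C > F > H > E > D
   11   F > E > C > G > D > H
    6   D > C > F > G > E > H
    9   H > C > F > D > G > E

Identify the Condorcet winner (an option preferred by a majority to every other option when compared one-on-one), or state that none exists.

C

Head-to-head results (27 voters total):
C vs D: C wins 21–6.
C vs E: C wins 16–11.
C vs F: C wins 16–11.
C vs G: C wins 26–1.
C vs H: C wins 18–9.
D vs E: D wins 15–12.
D vs F: F wins 21–6.
D vs G: D wins 15–12.
D vs H: D wins 17–10.
E vs F: F wins 27–0.
E vs G: G wins 16–11.
E vs H: E wins 17–10.
F vs G: F wins 26–1.
F vs H: F wins 18–9.
G vs H: G wins 18–9.
C beats each rival — D (21–6), E (16–11), F (16–11), G (26–1), H (18–9) — so C is the Condorcet winner.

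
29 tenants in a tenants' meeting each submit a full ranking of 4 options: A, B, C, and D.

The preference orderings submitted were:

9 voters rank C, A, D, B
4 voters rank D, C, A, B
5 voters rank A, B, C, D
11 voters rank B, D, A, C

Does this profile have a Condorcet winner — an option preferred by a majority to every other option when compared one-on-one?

No

Head-to-head results (29 voters total):
A vs B: A wins 18–11.
A vs C: A wins 16–13.
A vs D: D wins 15–14.
B vs C: B wins 16–13.
B vs D: B wins 16–13.
C vs D: D wins 15–14.
No candidate beats all others: A beats B beats D beats A, a majority cycle.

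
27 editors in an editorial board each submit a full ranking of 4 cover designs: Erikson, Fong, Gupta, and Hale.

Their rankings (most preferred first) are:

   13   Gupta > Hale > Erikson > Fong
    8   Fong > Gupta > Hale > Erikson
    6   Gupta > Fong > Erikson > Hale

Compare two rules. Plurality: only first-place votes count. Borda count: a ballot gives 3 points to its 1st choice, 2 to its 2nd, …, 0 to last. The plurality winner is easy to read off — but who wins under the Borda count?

Gupta

Plurality first-place counts: Erikson 0, Fong 8, Gupta 19, Hale 0 → Gupta.
Borda totals: Erikson 19, Fong 36, Gupta 73, Hale 34 → Gupta.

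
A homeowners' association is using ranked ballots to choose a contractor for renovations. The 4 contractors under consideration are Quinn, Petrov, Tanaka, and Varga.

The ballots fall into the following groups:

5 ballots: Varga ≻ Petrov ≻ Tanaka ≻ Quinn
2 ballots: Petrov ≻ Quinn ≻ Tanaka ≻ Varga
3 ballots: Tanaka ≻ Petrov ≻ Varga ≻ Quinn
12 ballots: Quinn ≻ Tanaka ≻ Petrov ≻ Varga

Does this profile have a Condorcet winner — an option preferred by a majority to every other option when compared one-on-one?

Head-to-head results (22 voters total):
Quinn vs Petrov: Quinn wins 12–10.
Quinn vs Tanaka: Quinn wins 14–8.
Quinn vs Varga: Quinn wins 14–8.
Petrov vs Tanaka: Tanaka wins 15–7.
Petrov vs Varga: Petrov wins 17–5.
Tanaka vs Varga: Tanaka wins 17–5.
Quinn beats each rival — Petrov (12–10), Tanaka (14–8), Varga (14–8) — so Quinn is the Condorcet winner.

Yes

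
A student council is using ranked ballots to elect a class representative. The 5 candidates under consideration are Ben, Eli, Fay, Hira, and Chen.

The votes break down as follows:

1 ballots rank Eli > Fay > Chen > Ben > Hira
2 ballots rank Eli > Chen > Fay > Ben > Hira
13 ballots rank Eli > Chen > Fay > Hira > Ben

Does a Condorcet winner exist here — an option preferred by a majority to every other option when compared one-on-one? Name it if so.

Head-to-head results (16 voters total):
Ben vs Eli: Eli wins 16–0.
Ben vs Fay: Fay wins 16–0.
Ben vs Hira: Hira wins 13–3.
Ben vs Chen: Chen wins 16–0.
Eli vs Fay: Eli wins 16–0.
Eli vs Hira: Eli wins 16–0.
Eli vs Chen: Eli wins 16–0.
Fay vs Hira: Fay wins 16–0.
Fay vs Chen: Chen wins 15–1.
Hira vs Chen: Chen wins 16–0.
Eli beats each rival — Ben (16–0), Fay (16–0), Hira (16–0), Chen (16–0) — so Eli is the Condorcet winner.

Eli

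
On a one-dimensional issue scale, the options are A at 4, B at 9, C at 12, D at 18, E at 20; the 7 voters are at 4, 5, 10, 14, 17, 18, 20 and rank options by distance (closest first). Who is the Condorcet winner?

C

With single-peaked preferences on a line, the Condorcet winner is the candidate closest to the median voter.
The median voter (position 14) is closest to C at 12.
Check: C vs D — voters closer to C: 4 of 7.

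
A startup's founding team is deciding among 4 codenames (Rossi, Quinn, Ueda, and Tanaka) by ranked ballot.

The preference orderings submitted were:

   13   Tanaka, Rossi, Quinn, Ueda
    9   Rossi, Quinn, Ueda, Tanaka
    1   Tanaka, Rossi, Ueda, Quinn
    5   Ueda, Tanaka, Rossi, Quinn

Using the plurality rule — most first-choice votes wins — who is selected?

First-place vote totals:
  Rossi: 9
  Quinn: 0
  Ueda: 5
  Tanaka: 14
Tanaka has the most first-place votes.

Tanaka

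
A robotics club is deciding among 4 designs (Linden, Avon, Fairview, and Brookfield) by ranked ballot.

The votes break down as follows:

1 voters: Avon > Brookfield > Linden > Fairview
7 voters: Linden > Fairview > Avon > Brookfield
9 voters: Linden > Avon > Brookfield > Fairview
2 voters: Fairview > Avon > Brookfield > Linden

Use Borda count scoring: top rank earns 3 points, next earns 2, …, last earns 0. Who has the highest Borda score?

Linden

Borda scores:
  Linden: 1 + 7·3 + 9·3 + 2·0 = 49
  Avon: 3 + 7·1 + 9·2 + 2·2 = 32
  Fairview: 0 + 7·2 + 9·0 + 2·3 = 20
  Brookfield: 2 + 7·0 + 9·1 + 2·1 = 13
Linden has the highest total.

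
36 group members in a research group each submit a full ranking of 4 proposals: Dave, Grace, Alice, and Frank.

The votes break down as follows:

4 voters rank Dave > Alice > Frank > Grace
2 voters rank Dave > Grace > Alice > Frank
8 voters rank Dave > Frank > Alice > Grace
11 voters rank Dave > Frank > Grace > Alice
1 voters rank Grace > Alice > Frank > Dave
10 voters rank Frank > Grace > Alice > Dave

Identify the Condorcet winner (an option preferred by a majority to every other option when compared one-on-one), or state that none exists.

Head-to-head results (36 voters total):
Dave vs Grace: Dave wins 25–11.
Dave vs Alice: Dave wins 25–11.
Dave vs Frank: Dave wins 25–11.
Grace vs Alice: Grace wins 24–12.
Grace vs Frank: Frank wins 33–3.
Alice vs Frank: Frank wins 29–7.
Dave beats each rival — Grace (25–11), Alice (25–11), Frank (25–11) — so Dave is the Condorcet winner.

Dave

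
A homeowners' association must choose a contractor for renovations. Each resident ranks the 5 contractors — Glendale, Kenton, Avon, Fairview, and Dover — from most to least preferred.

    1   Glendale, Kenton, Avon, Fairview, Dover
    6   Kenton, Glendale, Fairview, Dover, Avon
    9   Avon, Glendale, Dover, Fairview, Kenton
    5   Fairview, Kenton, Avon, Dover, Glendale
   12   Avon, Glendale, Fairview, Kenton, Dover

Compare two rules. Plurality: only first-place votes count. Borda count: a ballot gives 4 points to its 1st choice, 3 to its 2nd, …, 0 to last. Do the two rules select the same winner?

Yes

Plurality first-place counts: Glendale 1, Kenton 6, Avon 21, Fairview 5, Dover 0 → Avon.
Borda totals: Glendale 85, Kenton 54, Avon 96, Fairview 66, Dover 29 → Avon.
The two rules agree on Avon.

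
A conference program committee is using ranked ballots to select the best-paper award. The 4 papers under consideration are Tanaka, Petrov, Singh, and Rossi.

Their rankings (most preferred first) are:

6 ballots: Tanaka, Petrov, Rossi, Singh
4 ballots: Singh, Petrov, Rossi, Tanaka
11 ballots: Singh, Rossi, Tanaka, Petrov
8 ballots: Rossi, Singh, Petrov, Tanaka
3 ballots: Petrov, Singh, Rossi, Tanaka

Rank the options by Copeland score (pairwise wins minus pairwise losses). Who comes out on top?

Pairwise results:
  Tanaka vs Petrov: Tanaka wins 17–15.
  Tanaka vs Singh: Singh wins 26–6.
  Tanaka vs Rossi: Rossi wins 26–6.
  Petrov vs Singh: Singh wins 23–9.
  Petrov vs Rossi: Rossi wins 19–13.
  Singh vs Rossi: Singh wins 18–14.
Copeland scores (wins − losses):
  Tanaka: 1 − 2 = -1
  Petrov: 0 − 3 = -3
  Singh: 3 − 0 = 3
  Rossi: 2 − 1 = 1
Singh has the best Copeland score.

Singh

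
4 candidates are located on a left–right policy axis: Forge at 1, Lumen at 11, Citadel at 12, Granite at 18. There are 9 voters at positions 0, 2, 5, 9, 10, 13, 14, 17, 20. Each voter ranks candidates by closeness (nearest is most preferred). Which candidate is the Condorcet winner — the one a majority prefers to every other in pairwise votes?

Lumen

With single-peaked preferences on a line, the Condorcet winner is the candidate closest to the median voter.
The median voter (position 10) is closest to Lumen at 11.
Check: Lumen vs Granite — voters closer to Lumen: 7 of 9.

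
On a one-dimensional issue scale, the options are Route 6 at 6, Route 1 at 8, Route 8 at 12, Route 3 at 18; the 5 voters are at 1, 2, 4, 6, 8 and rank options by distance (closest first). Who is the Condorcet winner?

Route 6

With single-peaked preferences on a line, the Condorcet winner is the candidate closest to the median voter.
The median voter (position 4) is closest to Route 6 at 6.
Check: Route 6 vs Route 8 — voters closer to Route 6: 5 of 5.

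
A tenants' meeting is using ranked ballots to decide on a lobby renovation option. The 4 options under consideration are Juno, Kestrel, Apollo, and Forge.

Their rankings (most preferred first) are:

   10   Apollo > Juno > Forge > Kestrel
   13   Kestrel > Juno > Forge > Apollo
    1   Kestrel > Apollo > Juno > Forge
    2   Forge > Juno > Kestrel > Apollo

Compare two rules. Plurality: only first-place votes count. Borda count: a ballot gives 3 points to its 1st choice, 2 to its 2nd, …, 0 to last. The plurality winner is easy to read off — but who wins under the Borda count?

Plurality first-place counts: Juno 0, Kestrel 14, Apollo 10, Forge 2 → Kestrel.
Borda totals: Juno 51, Kestrel 44, Apollo 32, Forge 29 → Juno.

Juno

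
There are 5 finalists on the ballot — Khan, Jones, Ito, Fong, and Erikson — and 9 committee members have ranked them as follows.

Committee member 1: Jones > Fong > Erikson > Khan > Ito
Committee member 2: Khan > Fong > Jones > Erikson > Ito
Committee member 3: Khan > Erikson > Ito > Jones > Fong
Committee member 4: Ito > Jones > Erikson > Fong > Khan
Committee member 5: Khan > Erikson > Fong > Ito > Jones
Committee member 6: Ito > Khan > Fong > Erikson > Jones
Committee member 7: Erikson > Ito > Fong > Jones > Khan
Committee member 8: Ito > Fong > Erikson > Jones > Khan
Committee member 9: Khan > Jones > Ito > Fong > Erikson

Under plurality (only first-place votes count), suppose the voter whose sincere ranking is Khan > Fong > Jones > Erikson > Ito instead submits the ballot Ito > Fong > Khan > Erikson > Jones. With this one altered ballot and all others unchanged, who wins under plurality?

Ito

First-place totals with the altered ballot: Khan 3, Jones 1, Ito 4, Fong 0, Erikson 1.
The switch changes the winner from Khan to Ito.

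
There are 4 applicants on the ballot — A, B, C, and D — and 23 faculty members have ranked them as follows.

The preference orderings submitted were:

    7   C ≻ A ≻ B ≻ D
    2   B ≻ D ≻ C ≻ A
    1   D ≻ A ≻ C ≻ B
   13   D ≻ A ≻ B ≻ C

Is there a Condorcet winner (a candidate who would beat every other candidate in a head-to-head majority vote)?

Head-to-head results (23 voters total):
A vs B: A wins 21–2.
A vs C: A wins 14–9.
A vs D: D wins 16–7.
B vs C: B wins 15–8.
B vs D: D wins 14–9.
C vs D: D wins 16–7.
D beats each rival — A (16–7), B (14–9), C (16–7) — so D is the Condorcet winner.

Yes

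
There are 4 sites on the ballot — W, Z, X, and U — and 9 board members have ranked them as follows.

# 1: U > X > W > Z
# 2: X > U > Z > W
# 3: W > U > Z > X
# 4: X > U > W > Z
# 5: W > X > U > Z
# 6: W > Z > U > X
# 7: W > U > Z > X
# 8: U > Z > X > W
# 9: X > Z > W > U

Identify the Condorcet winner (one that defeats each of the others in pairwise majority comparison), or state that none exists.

Head-to-head results (9 voters total):
W vs Z: W wins 6–3.
W vs X: X wins 5–4.
W vs U: W wins 5–4.
Z vs X: X wins 5–4.
Z vs U: U wins 7–2.
X vs U: U wins 5–4.
No candidate beats all others: W beats U beats X beats W, a majority cycle.

None — there is no Condorcet winner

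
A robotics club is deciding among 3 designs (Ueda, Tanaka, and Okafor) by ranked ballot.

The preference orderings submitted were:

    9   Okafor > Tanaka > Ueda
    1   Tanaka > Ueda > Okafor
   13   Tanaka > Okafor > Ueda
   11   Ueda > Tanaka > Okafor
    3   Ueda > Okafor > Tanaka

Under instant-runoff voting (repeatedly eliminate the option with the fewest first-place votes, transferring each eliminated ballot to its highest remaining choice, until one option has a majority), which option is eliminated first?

Round 1: Ueda 14, Tanaka 14, Okafor 9. Okafor has the fewest and is eliminated.
Round 2: Tanaka 23, Ueda 14. Tanaka has a majority.

Okafor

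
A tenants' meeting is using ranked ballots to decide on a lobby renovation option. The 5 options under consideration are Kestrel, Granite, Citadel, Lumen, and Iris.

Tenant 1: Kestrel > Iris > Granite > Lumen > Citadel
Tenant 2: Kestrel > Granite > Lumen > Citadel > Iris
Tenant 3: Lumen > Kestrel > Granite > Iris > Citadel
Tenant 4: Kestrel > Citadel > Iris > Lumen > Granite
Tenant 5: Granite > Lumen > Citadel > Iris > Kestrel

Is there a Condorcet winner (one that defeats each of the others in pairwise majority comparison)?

Yes

Head-to-head results (5 voters total):
Kestrel vs Granite: Kestrel wins 4–1.
Kestrel vs Citadel: Kestrel wins 4–1.
Kestrel vs Lumen: Kestrel wins 3–2.
Kestrel vs Iris: Kestrel wins 4–1.
Granite vs Citadel: Granite wins 4–1.
Granite vs Lumen: Granite wins 3–2.
Granite vs Iris: Granite wins 3–2.
Citadel vs Lumen: Lumen wins 4–1.
Citadel vs Iris: Citadel wins 3–2.
Lumen vs Iris: Lumen wins 3–2.
Kestrel beats each rival — Granite (4–1), Citadel (4–1), Lumen (3–2), Iris (4–1) — so Kestrel is the Condorcet winner.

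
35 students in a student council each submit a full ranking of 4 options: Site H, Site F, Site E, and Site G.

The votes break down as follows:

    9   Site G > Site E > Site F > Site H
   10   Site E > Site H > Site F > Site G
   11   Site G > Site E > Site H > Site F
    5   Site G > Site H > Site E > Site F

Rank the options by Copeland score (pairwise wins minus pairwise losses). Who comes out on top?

Pairwise results:
  Site H vs Site F: Site H wins 26–9.
  Site H vs Site E: Site E wins 30–5.
  Site H vs Site G: Site G wins 25–10.
  Site F vs Site E: Site E wins 35–0.
  Site F vs Site G: Site G wins 25–10.
  Site E vs Site G: Site G wins 25–10.
Copeland scores (wins − losses):
  Site H: 1 − 2 = -1
  Site F: 0 − 3 = -3
  Site E: 2 − 1 = 1
  Site G: 3 − 0 = 3
Site G has the best Copeland score.

Site G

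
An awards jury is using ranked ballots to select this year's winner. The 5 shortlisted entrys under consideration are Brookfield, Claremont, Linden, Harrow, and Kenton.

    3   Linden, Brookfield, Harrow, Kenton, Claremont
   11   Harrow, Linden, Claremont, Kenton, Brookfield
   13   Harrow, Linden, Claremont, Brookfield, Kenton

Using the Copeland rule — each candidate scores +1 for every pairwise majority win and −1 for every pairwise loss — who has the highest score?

Harrow

Pairwise results:
  Brookfield vs Claremont: Claremont wins 24–3.
  Brookfield vs Linden: Linden wins 27–0.
  Brookfield vs Harrow: Harrow wins 24–3.
  Brookfield vs Kenton: Brookfield wins 16–11.
  Claremont vs Linden: Linden wins 27–0.
  Claremont vs Harrow: Harrow wins 27–0.
  Claremont vs Kenton: Claremont wins 24–3.
  Linden vs Harrow: Harrow wins 24–3.
  Linden vs Kenton: Linden wins 27–0.
  Harrow vs Kenton: Harrow wins 27–0.
Copeland scores (wins − losses):
  Brookfield: 1 − 3 = -2
  Claremont: 2 − 2 = 0
  Linden: 3 − 1 = 2
  Harrow: 4 − 0 = 4
  Kenton: 0 − 4 = -4
Harrow has the best Copeland score.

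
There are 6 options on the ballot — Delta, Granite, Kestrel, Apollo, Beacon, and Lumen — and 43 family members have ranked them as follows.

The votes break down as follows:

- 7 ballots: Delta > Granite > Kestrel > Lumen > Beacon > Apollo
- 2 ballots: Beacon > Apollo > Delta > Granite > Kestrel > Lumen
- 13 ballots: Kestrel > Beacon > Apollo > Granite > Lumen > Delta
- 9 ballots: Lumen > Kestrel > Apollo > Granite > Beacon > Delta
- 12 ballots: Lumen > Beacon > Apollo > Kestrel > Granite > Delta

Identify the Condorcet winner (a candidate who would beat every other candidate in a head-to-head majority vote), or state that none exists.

Head-to-head results (43 voters total):
Delta vs Granite: Granite wins 34–9.
Delta vs Kestrel: Kestrel wins 34–9.
Delta vs Apollo: Apollo wins 36–7.
Delta vs Beacon: Beacon wins 36–7.
Delta vs Lumen: Lumen wins 34–9.
Granite vs Kestrel: Kestrel wins 34–9.
Granite vs Apollo: Apollo wins 36–7.
Granite vs Beacon: Beacon wins 27–16.
Granite vs Lumen: Granite wins 22–21.
Kestrel vs Apollo: Kestrel wins 29–14.
Kestrel vs Beacon: Kestrel wins 29–14.
Kestrel vs Lumen: Kestrel wins 22–21.
Apollo vs Beacon: Beacon wins 34–9.
Apollo vs Lumen: Lumen wins 28–15.
Beacon vs Lumen: Lumen wins 28–15.
Kestrel beats each rival — Delta (34–9), Granite (34–9), Apollo (29–14), Beacon (29–14), Lumen (22–21) — so Kestrel is the Condorcet winner.

Kestrel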